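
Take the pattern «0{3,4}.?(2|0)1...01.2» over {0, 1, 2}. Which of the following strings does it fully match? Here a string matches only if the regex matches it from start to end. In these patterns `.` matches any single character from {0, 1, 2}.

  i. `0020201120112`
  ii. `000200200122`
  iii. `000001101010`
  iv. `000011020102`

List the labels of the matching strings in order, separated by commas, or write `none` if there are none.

iv

i → no match
ii → no match
iii → no match — must end with `2`
iv → match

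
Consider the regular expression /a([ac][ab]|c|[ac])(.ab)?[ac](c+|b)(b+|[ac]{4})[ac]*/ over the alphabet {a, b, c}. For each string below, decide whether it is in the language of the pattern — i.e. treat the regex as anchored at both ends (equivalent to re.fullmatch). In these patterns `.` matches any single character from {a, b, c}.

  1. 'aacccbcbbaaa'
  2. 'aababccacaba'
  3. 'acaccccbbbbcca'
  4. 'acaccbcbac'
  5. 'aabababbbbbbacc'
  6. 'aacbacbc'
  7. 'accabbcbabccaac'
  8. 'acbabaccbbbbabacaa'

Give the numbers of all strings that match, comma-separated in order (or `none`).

1 → no match
2 → no match
3 → match
4 → no match
5 → match
6 → no match
7 → no match
8 → no match

3, 5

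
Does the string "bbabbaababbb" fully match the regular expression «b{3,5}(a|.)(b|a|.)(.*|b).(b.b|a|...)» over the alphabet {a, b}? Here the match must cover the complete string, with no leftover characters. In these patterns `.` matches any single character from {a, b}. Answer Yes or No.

No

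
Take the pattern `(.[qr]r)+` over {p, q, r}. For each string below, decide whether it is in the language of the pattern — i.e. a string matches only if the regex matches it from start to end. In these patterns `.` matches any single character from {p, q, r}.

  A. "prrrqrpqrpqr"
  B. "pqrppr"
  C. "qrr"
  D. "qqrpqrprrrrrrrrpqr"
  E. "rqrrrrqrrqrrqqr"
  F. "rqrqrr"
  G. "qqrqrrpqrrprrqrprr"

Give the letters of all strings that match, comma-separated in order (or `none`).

A, C, D, E, F

A. "prrrqrpqrpqr" → match
B. "pqrppr" → no match
C. "qrr" → match
D → match
E → match
F. "rqrqrr" → match
G → no match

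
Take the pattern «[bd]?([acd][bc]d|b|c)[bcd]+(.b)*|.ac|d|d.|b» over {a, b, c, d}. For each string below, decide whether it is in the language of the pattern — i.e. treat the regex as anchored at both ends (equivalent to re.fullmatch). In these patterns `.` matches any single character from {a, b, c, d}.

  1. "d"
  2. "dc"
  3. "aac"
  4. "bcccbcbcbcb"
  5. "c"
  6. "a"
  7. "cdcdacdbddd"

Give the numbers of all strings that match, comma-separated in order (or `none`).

1 → match
2 → match
3 → match
4 → match
5 → no match
6 → no match
7 → no match

1, 2, 3, 4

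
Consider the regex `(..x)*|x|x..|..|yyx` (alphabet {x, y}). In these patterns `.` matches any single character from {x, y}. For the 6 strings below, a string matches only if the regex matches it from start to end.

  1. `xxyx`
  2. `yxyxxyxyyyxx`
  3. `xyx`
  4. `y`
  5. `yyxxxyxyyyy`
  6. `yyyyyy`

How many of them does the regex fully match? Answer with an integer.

1 → no match
2 → no match
3 → match
4 → no match
5 → no match
6 → no match
Total matched: 1

1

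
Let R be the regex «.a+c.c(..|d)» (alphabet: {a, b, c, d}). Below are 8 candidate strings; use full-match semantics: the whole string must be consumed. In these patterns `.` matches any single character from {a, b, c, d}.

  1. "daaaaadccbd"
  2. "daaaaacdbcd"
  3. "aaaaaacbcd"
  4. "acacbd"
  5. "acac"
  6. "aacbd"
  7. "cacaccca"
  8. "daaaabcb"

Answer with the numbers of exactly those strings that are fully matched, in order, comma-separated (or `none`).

3

1. "daaaaadccbd" → no match
2. "daaaaacdbcd" → no match
3. "aaaaaacbcd" → match
4. "acacbd" → no match
5. "acac" → no match
6. "aacbd" → no match
7. "cacaccca" → no match
8. "daaaabcb" → no match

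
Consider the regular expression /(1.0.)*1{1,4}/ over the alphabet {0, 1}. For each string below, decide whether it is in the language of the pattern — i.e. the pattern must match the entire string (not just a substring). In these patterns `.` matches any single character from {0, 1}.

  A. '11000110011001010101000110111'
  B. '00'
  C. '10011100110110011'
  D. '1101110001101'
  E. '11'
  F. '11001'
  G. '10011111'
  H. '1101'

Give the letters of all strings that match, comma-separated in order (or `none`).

A → no match
B → no match — must end with '1'
C → match
D → no match
E → match
F → match
G → match
H → no match

C, E, F, G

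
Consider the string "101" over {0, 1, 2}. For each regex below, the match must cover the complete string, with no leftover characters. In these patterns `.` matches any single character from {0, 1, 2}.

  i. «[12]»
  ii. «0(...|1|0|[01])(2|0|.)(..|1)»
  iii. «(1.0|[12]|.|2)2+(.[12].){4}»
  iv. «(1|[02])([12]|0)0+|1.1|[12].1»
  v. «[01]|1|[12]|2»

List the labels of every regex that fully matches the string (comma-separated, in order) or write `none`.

iv

i → no match
ii → no match — must start with "0"
iii → no match
iv → match
v → no match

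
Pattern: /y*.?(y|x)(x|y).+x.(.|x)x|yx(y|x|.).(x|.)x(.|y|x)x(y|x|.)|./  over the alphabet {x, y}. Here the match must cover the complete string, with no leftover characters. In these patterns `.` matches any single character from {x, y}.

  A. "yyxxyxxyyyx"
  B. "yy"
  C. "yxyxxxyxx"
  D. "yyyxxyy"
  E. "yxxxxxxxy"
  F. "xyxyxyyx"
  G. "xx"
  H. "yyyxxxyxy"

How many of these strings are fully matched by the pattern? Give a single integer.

A → no match
B → no match
C → match
D → no match
E → match
F → match
G → no match
H → no match
Total matched: 3

3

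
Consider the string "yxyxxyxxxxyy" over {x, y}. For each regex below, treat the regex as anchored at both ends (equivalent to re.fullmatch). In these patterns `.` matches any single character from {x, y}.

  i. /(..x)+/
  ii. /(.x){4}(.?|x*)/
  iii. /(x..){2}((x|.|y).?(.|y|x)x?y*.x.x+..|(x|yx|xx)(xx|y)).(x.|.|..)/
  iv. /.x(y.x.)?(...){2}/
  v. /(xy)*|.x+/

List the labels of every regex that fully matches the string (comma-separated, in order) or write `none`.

i → no match — must end with "x"
ii → no match
iii → no match — must start with "x"
iv → match
v → no match

iv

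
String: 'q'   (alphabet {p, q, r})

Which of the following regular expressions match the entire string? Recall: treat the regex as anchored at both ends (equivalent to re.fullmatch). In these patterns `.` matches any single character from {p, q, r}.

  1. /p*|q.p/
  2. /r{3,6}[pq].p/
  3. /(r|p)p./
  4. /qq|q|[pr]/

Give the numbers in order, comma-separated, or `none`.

4

1 → no match
2 → no match — must start with 'r'
3 → no match
4 → match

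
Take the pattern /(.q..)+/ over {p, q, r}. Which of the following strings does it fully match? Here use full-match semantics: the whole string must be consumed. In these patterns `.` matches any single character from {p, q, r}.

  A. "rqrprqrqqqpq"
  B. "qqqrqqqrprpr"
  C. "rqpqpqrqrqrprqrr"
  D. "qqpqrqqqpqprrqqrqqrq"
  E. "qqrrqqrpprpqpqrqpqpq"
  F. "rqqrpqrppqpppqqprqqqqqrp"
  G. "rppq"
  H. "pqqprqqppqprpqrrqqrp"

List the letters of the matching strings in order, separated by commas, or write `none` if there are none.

A, C, D, F, H

A → match
B → no match
C → match
D → match
E → no match
F → match
G → no match
H → match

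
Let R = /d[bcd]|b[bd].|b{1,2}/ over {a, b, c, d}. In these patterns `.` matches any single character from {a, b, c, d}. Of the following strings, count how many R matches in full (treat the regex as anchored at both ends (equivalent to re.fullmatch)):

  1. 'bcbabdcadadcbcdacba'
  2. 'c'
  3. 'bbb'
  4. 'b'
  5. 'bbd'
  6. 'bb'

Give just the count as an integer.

1 → no match
2 → no match
3 → match
4 → match
5 → match
6 → match
Total matched: 4

4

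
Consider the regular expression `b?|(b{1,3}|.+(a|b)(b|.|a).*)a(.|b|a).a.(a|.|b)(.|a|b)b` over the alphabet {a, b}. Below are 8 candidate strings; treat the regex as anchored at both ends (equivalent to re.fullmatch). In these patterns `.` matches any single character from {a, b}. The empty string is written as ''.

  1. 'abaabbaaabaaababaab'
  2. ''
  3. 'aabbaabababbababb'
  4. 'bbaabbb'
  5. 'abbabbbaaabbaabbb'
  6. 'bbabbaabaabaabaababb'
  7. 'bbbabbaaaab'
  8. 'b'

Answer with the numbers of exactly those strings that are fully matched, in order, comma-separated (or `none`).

1, 2, 3, 5, 6, 7, 8

1 → match
2 → match
3 → match
4 → no match
5 → match
6 → match
7 → match
8 → match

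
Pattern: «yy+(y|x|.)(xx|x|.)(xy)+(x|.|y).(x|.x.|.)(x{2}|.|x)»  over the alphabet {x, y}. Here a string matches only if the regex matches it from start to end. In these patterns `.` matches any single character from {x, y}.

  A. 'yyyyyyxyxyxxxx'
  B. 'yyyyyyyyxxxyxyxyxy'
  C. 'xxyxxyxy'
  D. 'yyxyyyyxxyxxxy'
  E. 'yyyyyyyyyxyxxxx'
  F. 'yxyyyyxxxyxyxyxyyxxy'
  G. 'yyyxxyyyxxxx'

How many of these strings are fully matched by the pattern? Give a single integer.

4

A → match
B → match
C. 'xxyxxyxy' → no match — must start with 'yy'
D → no match
E → match
F → no match — must start with 'yy'
G. 'yyyxxyyyxxxx' → match
Total matched: 4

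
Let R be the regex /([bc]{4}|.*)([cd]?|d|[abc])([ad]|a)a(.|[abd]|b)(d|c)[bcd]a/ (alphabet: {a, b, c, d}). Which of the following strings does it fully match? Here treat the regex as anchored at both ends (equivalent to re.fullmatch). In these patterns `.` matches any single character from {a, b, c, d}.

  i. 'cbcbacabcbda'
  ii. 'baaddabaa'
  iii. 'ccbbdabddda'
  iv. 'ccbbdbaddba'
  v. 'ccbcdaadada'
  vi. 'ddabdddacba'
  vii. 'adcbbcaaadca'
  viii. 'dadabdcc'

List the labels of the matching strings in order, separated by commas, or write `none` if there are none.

i → no match
ii → no match
iii → no match
iv → no match
v → no match
vi → no match
vii → match
viii → no match — must end with 'a'

vii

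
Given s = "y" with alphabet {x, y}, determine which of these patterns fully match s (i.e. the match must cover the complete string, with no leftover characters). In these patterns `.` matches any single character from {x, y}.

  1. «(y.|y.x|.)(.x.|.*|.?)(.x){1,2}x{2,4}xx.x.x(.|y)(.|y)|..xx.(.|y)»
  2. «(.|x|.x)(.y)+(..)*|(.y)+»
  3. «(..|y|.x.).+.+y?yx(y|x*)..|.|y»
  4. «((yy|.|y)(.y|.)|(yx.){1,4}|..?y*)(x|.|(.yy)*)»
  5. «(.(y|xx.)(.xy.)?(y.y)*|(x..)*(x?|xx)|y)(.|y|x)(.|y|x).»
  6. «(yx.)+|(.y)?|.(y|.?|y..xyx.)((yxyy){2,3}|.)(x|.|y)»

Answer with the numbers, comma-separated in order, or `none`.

3, 4

1 → no match
2 → no match
3 → match
4 → match
5 → no match
6 → no match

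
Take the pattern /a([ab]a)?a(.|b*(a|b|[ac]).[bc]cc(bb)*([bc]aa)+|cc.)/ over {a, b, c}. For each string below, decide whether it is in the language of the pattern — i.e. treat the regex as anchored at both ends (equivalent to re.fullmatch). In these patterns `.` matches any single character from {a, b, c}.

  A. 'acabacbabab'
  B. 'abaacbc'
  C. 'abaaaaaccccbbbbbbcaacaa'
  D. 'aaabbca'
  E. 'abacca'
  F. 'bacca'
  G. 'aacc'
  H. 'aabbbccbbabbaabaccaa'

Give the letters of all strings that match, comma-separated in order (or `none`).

A → no match
B → no match
C → no match
D → no match
E → no match
F → no match — must start with 'a'
G → no match
H → no match

none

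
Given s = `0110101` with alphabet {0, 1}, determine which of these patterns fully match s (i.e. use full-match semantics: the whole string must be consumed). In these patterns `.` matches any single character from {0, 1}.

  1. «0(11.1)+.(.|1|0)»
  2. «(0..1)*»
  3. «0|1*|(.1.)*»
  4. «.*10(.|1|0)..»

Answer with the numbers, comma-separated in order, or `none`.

1 → match
2 → no match
3 → no match
4 → match

1, 4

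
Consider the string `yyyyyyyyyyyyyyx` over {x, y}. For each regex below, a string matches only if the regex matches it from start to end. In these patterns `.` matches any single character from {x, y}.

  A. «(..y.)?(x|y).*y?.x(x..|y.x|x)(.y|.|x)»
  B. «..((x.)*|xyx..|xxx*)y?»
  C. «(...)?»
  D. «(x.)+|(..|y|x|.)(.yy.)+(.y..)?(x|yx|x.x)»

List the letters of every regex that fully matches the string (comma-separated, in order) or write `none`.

D

A → no match
B → no match
C → no match
D → match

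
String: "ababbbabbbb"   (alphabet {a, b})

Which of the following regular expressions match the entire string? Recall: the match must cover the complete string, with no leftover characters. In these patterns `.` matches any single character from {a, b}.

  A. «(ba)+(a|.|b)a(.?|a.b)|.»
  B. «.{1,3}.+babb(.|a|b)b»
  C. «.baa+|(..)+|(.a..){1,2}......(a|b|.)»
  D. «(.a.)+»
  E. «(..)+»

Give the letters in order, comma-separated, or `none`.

B

A → no match
B → match
C → no match
D → no match
E → no match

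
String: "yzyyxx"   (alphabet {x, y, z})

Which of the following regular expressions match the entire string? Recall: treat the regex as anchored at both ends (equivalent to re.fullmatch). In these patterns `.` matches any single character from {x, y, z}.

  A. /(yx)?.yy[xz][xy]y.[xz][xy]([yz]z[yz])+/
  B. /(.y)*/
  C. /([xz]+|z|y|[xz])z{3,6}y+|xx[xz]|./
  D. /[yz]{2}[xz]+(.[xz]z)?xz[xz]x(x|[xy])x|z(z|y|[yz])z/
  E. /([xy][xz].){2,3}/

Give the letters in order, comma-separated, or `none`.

A → no match
B → no match
C → no match
D → no match
E → match

E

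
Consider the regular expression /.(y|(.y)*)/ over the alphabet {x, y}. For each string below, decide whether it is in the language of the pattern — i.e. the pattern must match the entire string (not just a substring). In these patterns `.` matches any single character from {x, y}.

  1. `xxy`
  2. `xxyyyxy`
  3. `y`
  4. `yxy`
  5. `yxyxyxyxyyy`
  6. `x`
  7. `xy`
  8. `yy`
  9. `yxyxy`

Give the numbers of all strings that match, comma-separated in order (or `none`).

1 → match
2 → match
3 → match
4 → match
5 → match
6 → match
7 → match
8 → match
9 → match

1, 2, 3, 4, 5, 6, 7, 8, 9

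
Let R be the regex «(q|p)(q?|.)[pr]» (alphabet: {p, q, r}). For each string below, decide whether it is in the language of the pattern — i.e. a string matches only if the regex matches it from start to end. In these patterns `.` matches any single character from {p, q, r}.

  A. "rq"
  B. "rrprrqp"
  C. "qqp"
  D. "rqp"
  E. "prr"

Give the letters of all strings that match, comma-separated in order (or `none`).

C, E

A. "rq" → no match
B. "rrprrqp" → no match
C. "qqp" → match
D. "rqp" → no match
E. "prr" → match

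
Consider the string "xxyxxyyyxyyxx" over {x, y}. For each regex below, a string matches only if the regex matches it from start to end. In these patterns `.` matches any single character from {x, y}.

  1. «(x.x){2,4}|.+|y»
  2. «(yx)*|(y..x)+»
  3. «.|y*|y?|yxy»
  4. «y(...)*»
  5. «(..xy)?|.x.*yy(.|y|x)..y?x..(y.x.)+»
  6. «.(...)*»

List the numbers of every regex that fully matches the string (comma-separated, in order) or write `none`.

1, 6

1 → match
2 → no match
3 → no match
4 → no match — must start with "y"
5 → no match
6 → match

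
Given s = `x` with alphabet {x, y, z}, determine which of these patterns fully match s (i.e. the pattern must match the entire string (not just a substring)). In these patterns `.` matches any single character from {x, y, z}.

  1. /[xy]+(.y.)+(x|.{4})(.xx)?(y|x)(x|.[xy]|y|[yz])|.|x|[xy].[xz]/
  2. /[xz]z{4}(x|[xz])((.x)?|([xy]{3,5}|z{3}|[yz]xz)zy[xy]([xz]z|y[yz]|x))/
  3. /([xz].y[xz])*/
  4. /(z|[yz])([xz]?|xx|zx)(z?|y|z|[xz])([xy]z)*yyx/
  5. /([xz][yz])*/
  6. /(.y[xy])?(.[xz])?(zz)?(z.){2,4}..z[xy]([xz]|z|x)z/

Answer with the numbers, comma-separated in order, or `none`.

1 → match
2 → no match
3 → no match
4 → no match — must end with `yyx`
5 → no match
6 → no match — must end with `z`

1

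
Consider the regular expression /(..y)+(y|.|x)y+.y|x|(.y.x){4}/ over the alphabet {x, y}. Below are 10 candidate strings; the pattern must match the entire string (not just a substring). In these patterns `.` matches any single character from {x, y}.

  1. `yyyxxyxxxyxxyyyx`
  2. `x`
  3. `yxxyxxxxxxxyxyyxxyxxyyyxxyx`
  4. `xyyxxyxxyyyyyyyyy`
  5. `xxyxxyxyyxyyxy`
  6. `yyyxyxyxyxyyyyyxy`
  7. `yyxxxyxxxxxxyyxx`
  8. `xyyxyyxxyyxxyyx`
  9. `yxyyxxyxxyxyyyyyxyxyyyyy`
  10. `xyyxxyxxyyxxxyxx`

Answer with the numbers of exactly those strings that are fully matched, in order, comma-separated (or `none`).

1, 2, 4, 5, 10

1 → match
2 → match
3 → no match
4 → match
5 → match
6 → no match
7 → no match
8 → no match
9 → no match
10 → match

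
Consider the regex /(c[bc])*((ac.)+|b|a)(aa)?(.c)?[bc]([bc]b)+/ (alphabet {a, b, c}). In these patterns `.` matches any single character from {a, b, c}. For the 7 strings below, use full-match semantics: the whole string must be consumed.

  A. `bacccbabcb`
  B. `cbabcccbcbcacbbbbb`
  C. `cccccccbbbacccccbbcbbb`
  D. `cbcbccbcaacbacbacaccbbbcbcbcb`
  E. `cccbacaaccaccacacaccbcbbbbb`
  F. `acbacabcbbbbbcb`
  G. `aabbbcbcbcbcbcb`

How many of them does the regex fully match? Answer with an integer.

A. `bacccbabcb` → no match
B → no match
C → no match
D → no match
E → no match
F → match
G → no match
Total matched: 1

1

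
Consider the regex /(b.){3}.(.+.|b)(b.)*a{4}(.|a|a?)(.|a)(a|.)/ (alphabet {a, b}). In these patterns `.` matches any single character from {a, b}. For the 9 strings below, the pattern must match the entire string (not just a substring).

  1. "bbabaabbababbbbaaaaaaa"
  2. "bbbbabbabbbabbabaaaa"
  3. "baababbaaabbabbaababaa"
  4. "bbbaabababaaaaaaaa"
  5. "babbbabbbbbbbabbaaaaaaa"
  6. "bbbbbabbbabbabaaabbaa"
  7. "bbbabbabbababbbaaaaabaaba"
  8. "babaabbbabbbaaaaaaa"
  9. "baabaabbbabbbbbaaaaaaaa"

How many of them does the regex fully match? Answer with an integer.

1

1 → no match
2 → no match
3 → no match
4 → no match
5 → match
6 → no match
7 → no match
8 → no match
9 → no match
Total matched: 1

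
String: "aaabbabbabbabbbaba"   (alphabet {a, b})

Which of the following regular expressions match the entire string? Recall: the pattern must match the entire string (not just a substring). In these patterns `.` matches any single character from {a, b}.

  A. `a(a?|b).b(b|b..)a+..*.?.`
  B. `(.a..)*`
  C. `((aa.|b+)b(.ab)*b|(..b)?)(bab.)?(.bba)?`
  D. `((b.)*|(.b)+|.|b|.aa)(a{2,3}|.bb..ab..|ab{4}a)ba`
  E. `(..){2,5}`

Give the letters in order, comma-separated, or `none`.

A, C

A → match
B → no match
C → match
D → no match
E → no match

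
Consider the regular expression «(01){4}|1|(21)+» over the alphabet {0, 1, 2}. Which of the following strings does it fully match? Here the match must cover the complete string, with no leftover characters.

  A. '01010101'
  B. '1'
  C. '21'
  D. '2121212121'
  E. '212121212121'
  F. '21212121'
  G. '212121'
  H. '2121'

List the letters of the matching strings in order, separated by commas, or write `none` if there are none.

A, B, C, D, E, F, G, H

A → match
B → match
C → match
D → match
E → match
F → match
G → match
H → match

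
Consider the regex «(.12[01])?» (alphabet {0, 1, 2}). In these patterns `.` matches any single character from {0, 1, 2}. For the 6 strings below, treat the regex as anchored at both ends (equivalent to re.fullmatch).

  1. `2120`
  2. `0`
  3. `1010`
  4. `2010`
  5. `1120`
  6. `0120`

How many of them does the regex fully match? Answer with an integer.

3

1 → match
2 → no match
3 → no match
4 → no match
5 → match
6 → match
Total matched: 3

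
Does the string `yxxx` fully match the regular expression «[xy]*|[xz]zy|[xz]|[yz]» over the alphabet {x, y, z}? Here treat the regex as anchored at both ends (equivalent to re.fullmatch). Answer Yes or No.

Yes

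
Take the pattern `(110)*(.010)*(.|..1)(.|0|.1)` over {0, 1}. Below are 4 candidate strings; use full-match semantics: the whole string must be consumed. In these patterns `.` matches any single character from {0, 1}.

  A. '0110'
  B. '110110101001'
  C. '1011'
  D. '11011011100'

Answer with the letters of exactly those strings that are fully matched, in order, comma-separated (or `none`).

A, B, C

A → match
B → match
C → match
D → no match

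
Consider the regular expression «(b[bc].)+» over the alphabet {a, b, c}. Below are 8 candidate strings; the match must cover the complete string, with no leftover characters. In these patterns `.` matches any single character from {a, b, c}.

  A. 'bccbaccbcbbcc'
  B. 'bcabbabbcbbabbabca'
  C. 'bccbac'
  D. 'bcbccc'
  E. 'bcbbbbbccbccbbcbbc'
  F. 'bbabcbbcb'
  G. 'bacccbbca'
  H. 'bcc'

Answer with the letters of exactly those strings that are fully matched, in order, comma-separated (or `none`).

A → no match
B → match
C → no match
D → no match
E → match
F → match
G → no match
H → match

B, E, F, H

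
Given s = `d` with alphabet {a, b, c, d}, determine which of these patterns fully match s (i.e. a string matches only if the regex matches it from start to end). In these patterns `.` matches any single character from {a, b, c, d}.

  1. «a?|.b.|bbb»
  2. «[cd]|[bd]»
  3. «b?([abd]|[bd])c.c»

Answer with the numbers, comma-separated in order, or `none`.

2

1 → no match
2 → match
3 → no match — must end with `c`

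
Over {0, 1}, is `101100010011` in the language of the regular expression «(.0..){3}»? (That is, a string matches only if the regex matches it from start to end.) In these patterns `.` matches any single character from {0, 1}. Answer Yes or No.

Yes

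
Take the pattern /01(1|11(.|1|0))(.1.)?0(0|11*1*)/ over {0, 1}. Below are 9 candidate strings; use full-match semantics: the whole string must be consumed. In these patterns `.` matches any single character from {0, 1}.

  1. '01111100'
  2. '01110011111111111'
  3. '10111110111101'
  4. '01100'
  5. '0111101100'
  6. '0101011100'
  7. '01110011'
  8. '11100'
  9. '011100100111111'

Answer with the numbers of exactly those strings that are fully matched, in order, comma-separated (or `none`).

1 → match
2 → match
3 → no match — must start with '01'
4 → match
5 → match
6 → no match
7 → match
8 → no match — must start with '01'
9 → match

1, 2, 4, 5, 7, 9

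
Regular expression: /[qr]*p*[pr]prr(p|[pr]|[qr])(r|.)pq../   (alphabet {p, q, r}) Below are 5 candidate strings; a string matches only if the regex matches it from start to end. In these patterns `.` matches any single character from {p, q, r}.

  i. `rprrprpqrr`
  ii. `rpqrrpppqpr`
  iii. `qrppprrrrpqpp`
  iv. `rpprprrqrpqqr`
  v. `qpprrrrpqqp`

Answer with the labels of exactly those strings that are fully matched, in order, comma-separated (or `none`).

i → match
ii → no match
iii → match
iv → match
v → match

i, iii, iv, v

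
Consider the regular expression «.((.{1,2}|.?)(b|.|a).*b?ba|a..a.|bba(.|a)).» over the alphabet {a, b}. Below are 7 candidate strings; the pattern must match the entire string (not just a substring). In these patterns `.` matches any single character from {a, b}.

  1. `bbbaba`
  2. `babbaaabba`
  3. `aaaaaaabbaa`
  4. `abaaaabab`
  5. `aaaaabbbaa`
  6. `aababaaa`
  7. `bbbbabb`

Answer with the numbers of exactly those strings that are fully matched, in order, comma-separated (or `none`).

1, 3, 4, 5

1 → match
2 → no match
3 → match
4 → match
5 → match
6 → no match
7 → no match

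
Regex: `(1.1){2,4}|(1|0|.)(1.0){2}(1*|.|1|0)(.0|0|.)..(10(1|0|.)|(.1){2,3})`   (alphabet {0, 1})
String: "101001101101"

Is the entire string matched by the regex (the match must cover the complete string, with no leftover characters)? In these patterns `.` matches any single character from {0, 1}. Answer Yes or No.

No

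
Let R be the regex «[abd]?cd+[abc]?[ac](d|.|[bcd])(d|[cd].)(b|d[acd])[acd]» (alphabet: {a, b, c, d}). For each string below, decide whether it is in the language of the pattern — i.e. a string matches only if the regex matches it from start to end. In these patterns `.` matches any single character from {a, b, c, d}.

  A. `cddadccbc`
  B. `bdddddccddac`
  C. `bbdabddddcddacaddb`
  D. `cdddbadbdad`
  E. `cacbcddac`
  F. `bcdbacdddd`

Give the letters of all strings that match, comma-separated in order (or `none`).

A, F

A → match
B → no match
C → no match
D → no match
E → no match
F → match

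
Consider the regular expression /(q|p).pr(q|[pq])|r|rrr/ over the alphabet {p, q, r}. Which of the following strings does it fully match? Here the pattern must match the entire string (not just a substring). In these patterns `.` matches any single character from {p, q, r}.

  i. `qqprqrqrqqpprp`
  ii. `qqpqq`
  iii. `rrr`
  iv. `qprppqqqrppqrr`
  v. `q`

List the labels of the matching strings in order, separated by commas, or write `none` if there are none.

iii

i → no match
ii → no match
iii → match
iv → no match
v → no match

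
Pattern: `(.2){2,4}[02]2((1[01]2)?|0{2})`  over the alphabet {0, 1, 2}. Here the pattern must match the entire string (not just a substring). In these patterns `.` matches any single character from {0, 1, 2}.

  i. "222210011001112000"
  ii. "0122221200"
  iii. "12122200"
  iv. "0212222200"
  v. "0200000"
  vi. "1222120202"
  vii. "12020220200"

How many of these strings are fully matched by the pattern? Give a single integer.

i → no match
ii → no match
iii → match
iv → match
v → no match
vi → match
vii → no match
Total matched: 3

3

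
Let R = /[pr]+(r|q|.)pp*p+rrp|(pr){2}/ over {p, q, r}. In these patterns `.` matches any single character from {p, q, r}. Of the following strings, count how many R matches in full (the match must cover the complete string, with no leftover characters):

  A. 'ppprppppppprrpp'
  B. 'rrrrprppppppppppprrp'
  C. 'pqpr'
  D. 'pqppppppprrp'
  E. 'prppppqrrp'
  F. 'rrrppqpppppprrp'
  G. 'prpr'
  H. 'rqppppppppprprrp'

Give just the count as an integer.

4

A → no match
B → match
C → no match
D → match
E → no match
F → match
G → match
H → no match
Total matched: 4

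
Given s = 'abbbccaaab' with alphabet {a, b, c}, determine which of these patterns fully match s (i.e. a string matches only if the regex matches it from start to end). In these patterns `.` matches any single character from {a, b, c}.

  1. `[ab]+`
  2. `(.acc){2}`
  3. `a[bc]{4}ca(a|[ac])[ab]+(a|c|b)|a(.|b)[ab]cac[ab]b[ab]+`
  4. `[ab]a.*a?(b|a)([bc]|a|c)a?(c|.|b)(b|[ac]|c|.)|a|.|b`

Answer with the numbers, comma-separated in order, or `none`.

1 → no match
2 → no match — must end with 'acc'
3 → match
4 → no match

3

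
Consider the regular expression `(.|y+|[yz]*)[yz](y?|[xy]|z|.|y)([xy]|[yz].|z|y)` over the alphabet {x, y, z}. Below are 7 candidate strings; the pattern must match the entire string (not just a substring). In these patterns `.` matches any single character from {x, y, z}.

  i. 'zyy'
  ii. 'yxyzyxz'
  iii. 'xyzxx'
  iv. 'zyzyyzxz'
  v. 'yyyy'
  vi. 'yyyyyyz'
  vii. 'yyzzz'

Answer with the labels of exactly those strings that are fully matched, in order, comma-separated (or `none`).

i, iv, v, vi, vii

i → match
ii → no match
iii → no match
iv → match
v → match
vi → match
vii → match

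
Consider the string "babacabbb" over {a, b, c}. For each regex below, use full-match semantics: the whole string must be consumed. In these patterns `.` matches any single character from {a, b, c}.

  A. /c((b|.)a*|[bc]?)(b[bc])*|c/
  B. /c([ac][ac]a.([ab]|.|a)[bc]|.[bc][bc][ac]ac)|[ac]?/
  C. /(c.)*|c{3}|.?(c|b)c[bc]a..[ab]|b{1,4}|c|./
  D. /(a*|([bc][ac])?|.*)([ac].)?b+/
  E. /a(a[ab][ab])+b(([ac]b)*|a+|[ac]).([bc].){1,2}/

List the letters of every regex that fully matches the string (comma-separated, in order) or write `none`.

A → no match — must start with "c"
B → no match
C → no match
D → match
E → no match — must start with "aa"

D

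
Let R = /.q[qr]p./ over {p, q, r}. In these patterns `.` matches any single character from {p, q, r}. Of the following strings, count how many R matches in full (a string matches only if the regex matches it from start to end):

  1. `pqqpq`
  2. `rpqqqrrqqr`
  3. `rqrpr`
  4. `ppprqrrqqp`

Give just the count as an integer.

2

1 → match
2 → no match
3 → match
4 → no match
Total matched: 2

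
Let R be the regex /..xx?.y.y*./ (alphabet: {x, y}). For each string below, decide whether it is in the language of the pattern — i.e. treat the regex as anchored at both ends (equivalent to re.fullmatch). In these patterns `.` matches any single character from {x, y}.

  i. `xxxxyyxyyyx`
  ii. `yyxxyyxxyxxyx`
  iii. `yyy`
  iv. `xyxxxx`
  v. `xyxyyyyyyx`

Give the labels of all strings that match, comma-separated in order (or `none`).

i. `xxxxyyxyyyx` → match
ii → no match
iii. `yyy` → no match
iv. `xyxxxx` → no match
v. `xyxyyyyyyx` → match

i, v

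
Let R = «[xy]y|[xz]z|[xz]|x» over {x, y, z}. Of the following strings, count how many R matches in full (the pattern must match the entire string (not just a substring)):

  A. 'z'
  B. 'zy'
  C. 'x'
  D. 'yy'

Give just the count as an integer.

A → match
B → no match
C → match
D → match
Total matched: 3

3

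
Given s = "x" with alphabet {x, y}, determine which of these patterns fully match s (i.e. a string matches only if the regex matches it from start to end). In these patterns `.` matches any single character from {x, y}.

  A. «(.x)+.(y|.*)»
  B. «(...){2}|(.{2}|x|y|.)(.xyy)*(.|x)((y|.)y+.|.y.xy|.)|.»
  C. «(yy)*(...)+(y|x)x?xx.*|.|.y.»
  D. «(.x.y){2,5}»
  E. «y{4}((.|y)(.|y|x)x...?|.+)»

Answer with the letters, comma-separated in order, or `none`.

A → no match
B → match
C → match
D → no match — must end with "y"
E → no match — must start with "y"

B, C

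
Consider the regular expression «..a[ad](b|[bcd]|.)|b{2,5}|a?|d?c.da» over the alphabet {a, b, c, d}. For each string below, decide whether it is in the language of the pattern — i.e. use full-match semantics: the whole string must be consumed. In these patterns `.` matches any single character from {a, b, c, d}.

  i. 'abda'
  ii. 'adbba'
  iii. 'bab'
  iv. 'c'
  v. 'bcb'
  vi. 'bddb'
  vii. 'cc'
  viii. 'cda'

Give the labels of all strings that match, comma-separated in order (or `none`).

none

i. 'abda' → no match
ii. 'adbba' → no match
iii. 'bab' → no match
iv. 'c' → no match
v. 'bcb' → no match
vi. 'bddb' → no match
vii. 'cc' → no match
viii. 'cda' → no match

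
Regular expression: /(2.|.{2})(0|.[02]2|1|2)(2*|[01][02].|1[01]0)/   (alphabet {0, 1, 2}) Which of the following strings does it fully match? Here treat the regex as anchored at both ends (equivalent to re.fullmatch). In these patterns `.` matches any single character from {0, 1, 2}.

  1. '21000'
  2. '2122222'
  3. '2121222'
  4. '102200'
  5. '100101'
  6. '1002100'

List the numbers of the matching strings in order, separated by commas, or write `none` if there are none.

1 → no match
2 → match
3 → no match
4 → no match
5 → match
6 → no match

2, 5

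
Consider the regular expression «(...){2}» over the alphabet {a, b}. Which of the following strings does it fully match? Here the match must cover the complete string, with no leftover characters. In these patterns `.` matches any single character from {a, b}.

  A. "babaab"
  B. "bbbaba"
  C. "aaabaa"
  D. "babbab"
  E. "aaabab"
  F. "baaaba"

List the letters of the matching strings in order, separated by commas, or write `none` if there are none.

A. "babaab" → match
B. "bbbaba" → match
C. "aaabaa" → match
D. "babbab" → match
E. "aaabab" → match
F. "baaaba" → match

A, B, C, D, E, F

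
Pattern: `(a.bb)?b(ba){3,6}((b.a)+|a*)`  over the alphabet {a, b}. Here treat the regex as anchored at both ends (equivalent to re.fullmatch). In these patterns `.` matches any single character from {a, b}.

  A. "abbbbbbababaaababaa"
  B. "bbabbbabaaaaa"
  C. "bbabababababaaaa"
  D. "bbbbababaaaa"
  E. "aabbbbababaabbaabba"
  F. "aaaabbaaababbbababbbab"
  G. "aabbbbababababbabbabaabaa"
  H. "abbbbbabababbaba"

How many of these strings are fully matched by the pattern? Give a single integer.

2

A → no match
B → no match
C → match
D → no match
E → no match
F → no match
G → match
H → no match
Total matched: 2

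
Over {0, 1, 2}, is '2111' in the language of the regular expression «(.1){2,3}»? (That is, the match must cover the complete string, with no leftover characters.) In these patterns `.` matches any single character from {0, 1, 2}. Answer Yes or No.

Yes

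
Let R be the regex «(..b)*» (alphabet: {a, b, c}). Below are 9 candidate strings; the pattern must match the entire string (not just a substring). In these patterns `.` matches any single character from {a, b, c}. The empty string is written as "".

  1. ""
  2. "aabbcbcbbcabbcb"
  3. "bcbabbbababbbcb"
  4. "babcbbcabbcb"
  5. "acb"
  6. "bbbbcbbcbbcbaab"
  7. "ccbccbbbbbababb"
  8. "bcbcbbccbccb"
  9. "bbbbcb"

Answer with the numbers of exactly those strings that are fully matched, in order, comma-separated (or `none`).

1 → match
2 → match
3 → match
4 → match
5 → match
6 → match
7 → match
8 → match
9 → match

1, 2, 3, 4, 5, 6, 7, 8, 9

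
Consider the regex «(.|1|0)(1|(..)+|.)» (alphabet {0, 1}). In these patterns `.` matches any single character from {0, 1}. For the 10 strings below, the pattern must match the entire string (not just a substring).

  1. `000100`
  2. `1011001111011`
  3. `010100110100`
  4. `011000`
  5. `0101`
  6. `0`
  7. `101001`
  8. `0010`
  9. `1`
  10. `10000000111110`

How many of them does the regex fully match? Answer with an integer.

1

1 → no match
2 → match
3 → no match
4 → no match
5 → no match
6 → no match
7 → no match
8 → no match
9 → no match
10 → no match
Total matched: 1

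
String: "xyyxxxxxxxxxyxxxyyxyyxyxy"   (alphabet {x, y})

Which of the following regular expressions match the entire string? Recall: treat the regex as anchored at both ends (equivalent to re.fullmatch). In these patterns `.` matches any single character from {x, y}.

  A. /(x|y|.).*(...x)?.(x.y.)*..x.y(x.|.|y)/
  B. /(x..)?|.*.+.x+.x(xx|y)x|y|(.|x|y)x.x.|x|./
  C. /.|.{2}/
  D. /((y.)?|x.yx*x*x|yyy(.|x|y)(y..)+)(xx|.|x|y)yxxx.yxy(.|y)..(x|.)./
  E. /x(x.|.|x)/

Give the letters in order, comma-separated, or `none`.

A → no match
B → no match
C → no match
D → match
E → no match

D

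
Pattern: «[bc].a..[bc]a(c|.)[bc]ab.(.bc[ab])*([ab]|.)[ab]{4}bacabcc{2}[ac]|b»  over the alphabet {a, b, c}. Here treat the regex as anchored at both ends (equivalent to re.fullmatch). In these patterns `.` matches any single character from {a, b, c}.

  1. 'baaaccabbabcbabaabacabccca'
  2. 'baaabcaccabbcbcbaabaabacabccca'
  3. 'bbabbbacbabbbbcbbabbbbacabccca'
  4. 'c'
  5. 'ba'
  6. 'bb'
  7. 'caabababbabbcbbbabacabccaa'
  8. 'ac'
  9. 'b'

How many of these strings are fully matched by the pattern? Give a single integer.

4

1 → match
2 → match
3 → match
4 → no match
5 → no match
6 → no match
7 → no match
8 → no match
9 → match
Total matched: 4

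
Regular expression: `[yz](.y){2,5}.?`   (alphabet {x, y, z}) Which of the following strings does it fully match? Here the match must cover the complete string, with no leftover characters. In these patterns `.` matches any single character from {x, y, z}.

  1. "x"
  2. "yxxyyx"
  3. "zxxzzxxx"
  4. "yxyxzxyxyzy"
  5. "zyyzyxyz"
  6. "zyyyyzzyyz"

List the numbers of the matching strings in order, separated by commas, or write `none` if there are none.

5

1 → no match
2 → no match
3 → no match
4 → no match
5 → match
6 → no match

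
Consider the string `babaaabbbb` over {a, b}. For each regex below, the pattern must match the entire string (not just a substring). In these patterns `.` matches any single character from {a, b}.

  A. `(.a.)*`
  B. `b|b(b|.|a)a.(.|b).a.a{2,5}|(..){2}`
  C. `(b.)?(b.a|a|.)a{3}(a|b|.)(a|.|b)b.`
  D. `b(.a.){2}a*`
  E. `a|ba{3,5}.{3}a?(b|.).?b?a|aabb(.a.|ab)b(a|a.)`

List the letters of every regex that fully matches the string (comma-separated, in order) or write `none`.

C

A → no match
B → no match
C → match
D → no match
E → no match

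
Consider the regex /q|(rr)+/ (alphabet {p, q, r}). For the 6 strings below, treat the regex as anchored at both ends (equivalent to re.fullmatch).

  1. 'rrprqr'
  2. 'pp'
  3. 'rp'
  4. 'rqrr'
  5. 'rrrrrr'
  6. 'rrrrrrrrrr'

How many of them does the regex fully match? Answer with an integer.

1 → no match
2 → no match
3 → no match
4 → no match
5 → match
6 → match
Total matched: 2

2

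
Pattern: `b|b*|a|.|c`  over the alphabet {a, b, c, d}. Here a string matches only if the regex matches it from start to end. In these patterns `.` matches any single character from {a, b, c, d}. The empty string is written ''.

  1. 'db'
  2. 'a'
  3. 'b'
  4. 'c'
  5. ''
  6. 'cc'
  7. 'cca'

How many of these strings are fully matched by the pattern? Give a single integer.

4

1 → no match
2 → match
3 → match
4 → match
5 → match
6 → no match
7 → no match
Total matched: 4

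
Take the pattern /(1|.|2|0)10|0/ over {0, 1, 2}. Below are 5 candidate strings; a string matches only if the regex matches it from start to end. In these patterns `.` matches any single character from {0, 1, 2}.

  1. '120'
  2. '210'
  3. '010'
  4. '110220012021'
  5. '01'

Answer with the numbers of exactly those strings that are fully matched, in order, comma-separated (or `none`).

1 → no match
2 → match
3 → match
4 → no match
5 → no match

2, 3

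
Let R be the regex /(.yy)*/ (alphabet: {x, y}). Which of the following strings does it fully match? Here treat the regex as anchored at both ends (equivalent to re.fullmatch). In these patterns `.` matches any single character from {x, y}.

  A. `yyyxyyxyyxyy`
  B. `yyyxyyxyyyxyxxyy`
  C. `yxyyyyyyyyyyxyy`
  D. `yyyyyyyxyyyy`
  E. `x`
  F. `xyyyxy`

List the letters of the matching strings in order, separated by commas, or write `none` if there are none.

A

A → match
B → no match
C → no match
D → no match
E → no match
F → no match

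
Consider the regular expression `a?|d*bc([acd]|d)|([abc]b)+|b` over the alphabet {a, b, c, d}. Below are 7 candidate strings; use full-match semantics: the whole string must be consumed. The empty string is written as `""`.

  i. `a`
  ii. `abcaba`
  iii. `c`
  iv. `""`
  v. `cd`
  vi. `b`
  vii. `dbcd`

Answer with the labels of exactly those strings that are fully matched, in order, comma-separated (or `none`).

i → match
ii → no match
iii → no match
iv → match
v → no match
vi → match
vii → match

i, iv, vi, vii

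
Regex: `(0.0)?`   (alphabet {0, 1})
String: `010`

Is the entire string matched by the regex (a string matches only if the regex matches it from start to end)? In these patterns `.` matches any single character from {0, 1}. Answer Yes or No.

Yes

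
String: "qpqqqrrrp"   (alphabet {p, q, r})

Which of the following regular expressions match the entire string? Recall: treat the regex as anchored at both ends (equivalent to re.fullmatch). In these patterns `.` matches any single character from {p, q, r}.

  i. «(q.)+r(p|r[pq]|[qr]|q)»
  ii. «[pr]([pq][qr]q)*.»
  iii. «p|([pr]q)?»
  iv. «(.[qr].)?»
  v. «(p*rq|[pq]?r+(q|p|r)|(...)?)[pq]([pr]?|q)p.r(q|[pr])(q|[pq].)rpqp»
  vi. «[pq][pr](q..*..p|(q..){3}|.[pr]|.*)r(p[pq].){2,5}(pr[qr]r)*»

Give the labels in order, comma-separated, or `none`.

i

i → match
ii → no match
iii → no match
iv → no match
v → no match — must end with "rpqp"
vi → no match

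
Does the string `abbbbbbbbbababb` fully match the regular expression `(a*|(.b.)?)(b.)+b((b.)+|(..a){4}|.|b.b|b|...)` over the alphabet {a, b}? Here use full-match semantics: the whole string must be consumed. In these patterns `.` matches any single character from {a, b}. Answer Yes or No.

Yes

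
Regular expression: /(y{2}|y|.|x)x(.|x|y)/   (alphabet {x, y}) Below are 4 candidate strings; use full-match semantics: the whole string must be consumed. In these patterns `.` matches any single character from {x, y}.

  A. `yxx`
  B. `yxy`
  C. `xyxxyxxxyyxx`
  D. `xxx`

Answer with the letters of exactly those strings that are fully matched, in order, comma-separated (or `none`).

A, B, D

A. `yxx` → match
B. `yxy` → match
C. `xyxxyxxxyyxx` → no match
D. `xxx` → match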